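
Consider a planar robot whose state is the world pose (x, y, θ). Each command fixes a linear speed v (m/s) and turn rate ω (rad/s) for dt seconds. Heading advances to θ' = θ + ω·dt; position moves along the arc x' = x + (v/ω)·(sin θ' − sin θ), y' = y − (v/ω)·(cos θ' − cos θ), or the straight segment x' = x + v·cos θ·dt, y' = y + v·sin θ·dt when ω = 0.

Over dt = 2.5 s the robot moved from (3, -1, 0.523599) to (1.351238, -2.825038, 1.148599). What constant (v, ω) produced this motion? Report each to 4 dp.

Δθ = 1.148599 − 0.523599 = 0.625000
ω = Δθ/dt = 0.625000/2.5 = 0.2500
R = −Δy/(cos θ' − cos θ) = -4.0000
v = R·ω = -4.0000·0.2500 = -1.0000

v = -1.0000, ω = 0.2500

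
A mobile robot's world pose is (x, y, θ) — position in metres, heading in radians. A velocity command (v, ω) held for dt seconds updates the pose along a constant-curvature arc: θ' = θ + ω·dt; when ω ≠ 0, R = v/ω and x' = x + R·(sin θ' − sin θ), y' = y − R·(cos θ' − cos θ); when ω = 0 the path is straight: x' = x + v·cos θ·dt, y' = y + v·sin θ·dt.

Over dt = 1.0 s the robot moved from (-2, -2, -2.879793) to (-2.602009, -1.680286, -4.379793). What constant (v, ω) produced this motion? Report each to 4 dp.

v = 0.7500, ω = -1.5000

Δθ = -4.379793 − -2.879793 = -1.500000
ω = Δθ/dt = -1.500000/1.0 = -1.5000
R = Δx/(sin θ' − sin θ) = -0.5000
v = R·ω = -0.5000·-1.5000 = 0.7500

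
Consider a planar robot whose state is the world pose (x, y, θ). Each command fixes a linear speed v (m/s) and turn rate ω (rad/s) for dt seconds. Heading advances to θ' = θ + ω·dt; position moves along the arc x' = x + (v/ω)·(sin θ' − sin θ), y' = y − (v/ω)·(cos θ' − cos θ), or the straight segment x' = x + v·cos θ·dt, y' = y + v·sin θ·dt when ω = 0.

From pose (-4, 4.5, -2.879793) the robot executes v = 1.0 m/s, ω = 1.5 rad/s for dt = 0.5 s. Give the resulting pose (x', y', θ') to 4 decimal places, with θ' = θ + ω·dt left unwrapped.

θ' = -2.8798 + 1.5·0.5 = -2.1298
R = v/ω = 1.0/1.5 = 0.6667
x' = -4 + 0.6667·(sin -2.1298 − sin -2.8798) = -4.3926
y' = 4.5 − 0.6667·(cos -2.1298 − cos -2.8798) = 4.2096

(-4.3926, 4.2096, -2.1298)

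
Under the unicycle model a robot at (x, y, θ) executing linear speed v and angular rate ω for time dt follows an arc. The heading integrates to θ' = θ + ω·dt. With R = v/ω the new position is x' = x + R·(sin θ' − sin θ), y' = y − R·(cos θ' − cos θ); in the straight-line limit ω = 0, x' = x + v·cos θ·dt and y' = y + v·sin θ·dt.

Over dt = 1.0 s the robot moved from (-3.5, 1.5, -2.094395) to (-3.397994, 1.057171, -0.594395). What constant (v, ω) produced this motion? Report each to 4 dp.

v = 0.5000, ω = 1.5000

Δθ = -0.594395 − -2.094395 = 1.500000
ω = Δθ/dt = 1.500000/1.0 = 1.5000
R = −Δy/(cos θ' − cos θ) = 0.3333
v = R·ω = 0.3333·1.5000 = 0.5000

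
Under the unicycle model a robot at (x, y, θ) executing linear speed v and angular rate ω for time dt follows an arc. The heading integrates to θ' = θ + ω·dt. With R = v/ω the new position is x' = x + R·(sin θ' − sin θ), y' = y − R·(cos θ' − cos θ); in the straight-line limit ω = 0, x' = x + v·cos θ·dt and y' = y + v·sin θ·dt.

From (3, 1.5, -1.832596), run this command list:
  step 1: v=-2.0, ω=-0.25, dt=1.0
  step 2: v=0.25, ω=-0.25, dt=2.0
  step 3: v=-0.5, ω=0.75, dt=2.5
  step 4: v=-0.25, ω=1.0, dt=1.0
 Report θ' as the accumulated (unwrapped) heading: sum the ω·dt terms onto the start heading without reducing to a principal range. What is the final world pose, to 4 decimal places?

step 1: θ'=-2.0826 (R=8.0000) → pose (3.7525, 3.3474, -2.0826)
step 2: θ'=-2.5826 (R=-1.0000) → pose (3.4110, 2.9894, -2.5826)
step 3: θ'=-0.7076 (R=-0.6667) → pose (3.4907, 4.0612, -0.7076)
step 4: θ'=0.2924 (R=-0.2500) → pose (3.2562, 4.1106, 0.2924)

(3.2562, 4.1106, 0.2924)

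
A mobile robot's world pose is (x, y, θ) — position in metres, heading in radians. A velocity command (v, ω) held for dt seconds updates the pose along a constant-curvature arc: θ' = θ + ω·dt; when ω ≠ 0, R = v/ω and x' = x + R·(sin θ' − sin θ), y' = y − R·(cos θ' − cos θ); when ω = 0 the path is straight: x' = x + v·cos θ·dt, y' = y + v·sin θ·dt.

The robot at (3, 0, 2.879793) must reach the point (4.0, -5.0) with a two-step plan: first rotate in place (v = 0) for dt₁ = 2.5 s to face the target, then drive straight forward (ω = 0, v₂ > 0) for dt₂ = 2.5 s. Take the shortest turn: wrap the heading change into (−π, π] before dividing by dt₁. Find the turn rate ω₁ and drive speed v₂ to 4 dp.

ω₁ = 0.8120, v₂ = 2.0396

heading to target = atan2(-5−0, 4−3) = -1.3734
Δθ = wrap(-1.3734 − 2.8798) = 2.0300; ω₁ = Δθ/dt₁ = 0.8120
distance = √((4−3)² + (-5−0)²) = 5.0990; v₂ = distance/dt₂ = 2.0396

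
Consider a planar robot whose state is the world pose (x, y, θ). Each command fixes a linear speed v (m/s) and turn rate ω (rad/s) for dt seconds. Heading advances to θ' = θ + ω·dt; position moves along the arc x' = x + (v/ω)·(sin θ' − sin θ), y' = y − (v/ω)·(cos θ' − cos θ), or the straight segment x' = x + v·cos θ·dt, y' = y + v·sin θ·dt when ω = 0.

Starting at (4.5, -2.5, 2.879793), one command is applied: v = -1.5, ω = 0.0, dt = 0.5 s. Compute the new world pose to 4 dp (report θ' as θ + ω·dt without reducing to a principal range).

θ' = 2.8798 + 0.0·0.5 = 2.8798
ω = 0 → straight: x' = 4.5 + -1.5·cos(2.8798)·0.5 = 5.2244
y' = -2.5 + -1.5·sin(2.8798)·0.5 = -2.6941

(5.2244, -2.6941, 2.8798)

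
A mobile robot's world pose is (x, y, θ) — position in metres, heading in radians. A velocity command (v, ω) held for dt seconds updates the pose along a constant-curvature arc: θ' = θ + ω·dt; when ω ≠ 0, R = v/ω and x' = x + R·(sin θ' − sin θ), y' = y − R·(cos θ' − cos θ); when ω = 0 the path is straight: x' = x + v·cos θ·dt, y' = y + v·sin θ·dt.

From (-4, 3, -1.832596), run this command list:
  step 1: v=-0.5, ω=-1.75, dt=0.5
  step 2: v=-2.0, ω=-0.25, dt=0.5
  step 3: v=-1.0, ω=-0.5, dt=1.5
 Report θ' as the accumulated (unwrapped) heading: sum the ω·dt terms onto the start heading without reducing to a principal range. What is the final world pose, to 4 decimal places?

step 1: θ'=-2.7076 (R=0.2857) → pose (-3.8442, 3.1853, -2.7076)
step 2: θ'=-2.8326 (R=8.0000) → pose (-2.9130, 3.5481, -2.8326)
step 3: θ'=-3.5826 (R=2.0000) → pose (-1.4511, 3.4514, -3.5826)

(-1.4511, 3.4514, -3.5826)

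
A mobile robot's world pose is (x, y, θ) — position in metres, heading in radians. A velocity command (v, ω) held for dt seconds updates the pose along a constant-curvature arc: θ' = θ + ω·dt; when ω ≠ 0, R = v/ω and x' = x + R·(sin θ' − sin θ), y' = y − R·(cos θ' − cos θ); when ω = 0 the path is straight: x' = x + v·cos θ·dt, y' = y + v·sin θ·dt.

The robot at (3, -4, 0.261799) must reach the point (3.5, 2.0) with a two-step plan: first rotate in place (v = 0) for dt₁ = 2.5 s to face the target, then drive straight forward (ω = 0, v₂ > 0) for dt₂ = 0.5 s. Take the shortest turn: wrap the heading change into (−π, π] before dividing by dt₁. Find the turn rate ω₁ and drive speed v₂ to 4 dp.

ω₁ = 0.4903, v₂ = 12.0416

heading to target = atan2(2−-4, 3.5−3) = 1.4877
Δθ = wrap(1.4877 − 0.2618) = 1.2259; ω₁ = Δθ/dt₁ = 0.4903
distance = √((3.5−3)² + (2−-4)²) = 6.0208; v₂ = distance/dt₂ = 12.0416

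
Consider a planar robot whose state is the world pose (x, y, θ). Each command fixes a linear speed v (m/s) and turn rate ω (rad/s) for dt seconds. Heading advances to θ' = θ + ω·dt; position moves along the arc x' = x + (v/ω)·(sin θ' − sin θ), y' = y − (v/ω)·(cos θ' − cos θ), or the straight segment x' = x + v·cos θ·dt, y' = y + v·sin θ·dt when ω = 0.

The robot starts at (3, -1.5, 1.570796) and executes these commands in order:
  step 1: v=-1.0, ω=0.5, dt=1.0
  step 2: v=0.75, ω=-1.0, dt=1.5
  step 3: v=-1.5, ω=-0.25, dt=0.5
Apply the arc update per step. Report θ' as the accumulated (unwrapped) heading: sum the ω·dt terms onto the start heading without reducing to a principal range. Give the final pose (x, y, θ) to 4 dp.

(2.8430, -1.8330, 0.4458)

step 1: θ'=2.0708 (R=-2.0000) → pose (3.2448, -2.4589, 2.0708)
step 2: θ'=0.5708 (R=-0.7500) → pose (3.4978, -1.4682, 0.5708)
step 3: θ'=0.4458 (R=6.0000) → pose (2.8430, -1.8330, 0.4458)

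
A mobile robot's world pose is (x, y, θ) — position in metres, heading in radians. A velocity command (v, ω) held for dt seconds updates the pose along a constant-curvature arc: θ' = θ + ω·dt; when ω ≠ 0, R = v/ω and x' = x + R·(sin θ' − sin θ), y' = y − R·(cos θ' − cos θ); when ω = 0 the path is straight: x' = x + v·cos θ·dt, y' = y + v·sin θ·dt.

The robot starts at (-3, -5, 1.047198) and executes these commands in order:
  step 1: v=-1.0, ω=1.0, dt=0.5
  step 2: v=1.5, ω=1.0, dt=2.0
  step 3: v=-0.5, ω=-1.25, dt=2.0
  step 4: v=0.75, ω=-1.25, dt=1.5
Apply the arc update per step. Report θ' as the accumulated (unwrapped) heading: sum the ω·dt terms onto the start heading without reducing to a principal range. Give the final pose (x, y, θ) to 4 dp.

step 1: θ'=1.5472 (R=-1.0000) → pose (-3.1337, -5.4764, 1.5472)
step 2: θ'=3.5472 (R=1.5000) → pose (-5.2251, -4.0627, 3.5472)
step 3: θ'=1.0472 (R=0.4000) → pose (-4.7209, -4.6303, 1.0472)
step 4: θ'=-0.8278 (R=-0.6000) → pose (-3.7594, -4.5244, -0.8278)

(-3.7594, -4.5244, -0.8278)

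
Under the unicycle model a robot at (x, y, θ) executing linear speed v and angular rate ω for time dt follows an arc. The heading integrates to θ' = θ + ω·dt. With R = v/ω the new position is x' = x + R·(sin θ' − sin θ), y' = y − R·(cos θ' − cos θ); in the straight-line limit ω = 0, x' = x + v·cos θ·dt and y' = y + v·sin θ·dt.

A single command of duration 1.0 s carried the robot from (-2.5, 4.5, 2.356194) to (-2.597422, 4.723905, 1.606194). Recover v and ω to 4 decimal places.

v = 0.2500, ω = -0.7500

Δθ = 1.606194 − 2.356194 = -0.750000
ω = Δθ/dt = -0.750000/1.0 = -0.7500
R = −Δy/(cos θ' − cos θ) = -0.3333
v = R·ω = -0.3333·-0.7500 = 0.2500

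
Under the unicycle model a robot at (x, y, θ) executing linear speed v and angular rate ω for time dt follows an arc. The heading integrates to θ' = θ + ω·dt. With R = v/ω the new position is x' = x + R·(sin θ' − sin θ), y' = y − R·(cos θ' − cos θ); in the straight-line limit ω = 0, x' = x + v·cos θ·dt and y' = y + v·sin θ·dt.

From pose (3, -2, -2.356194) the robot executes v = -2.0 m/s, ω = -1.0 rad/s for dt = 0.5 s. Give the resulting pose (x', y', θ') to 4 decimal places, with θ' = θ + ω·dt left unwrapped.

(3.8511, -1.4951, -2.8562)

θ' = -2.3562 + -1.0·0.5 = -2.8562
R = v/ω = -2.0/-1.0 = 2.0000
x' = 3 + 2.0000·(sin -2.8562 − sin -2.3562) = 3.8511
y' = -2 − 2.0000·(cos -2.8562 − cos -2.3562) = -1.4951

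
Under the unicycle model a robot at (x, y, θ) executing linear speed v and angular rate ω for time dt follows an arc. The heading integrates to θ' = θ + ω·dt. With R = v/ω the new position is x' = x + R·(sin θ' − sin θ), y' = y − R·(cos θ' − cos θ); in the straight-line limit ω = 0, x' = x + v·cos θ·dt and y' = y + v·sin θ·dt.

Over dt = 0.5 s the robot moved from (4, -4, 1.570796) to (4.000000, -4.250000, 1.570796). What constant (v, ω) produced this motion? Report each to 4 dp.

Δθ = 1.570796 − 1.570796 = 0.000000
ω = Δθ/dt = 0.000000/0.5 = 0.0000
ω = 0 → v = (Δx·cos θ + Δy·sin θ)/dt = -0.5000

v = -0.5000, ω = 0.0000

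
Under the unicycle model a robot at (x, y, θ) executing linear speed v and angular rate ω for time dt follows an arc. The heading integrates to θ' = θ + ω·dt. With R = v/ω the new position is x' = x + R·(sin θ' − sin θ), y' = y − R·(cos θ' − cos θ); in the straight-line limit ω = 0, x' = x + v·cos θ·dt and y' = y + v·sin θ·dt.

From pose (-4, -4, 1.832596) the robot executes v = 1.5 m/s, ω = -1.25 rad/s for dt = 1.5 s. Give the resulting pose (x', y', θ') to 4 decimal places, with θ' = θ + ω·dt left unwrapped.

θ' = 1.8326 + -1.25·1.5 = -0.0424
R = v/ω = 1.5/-1.25 = -1.2000
x' = -4 + -1.2000·(sin -0.0424 − sin 1.8326) = -2.7900
y' = -4 − -1.2000·(cos -0.0424 − cos 1.8326) = -2.4905

(-2.7900, -2.4905, -0.0424)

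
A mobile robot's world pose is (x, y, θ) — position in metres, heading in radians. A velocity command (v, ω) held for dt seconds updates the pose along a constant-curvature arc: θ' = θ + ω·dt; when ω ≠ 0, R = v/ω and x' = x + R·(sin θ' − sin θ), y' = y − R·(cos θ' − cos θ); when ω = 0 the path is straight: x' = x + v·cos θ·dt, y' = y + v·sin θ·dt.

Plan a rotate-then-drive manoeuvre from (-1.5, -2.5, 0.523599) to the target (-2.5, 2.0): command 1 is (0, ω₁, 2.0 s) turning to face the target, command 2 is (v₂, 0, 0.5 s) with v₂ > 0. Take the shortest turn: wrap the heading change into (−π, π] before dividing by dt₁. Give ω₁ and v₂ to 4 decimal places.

heading to target = atan2(2−-2.5, -2.5−-1.5) = 1.7895
Δθ = wrap(1.7895 − 0.5236) = 1.2659; ω₁ = Δθ/dt₁ = 0.6329
distance = √((-2.5−-1.5)² + (2−-2.5)²) = 4.6098; v₂ = distance/dt₂ = 9.2195

ω₁ = 0.6329, v₂ = 9.2195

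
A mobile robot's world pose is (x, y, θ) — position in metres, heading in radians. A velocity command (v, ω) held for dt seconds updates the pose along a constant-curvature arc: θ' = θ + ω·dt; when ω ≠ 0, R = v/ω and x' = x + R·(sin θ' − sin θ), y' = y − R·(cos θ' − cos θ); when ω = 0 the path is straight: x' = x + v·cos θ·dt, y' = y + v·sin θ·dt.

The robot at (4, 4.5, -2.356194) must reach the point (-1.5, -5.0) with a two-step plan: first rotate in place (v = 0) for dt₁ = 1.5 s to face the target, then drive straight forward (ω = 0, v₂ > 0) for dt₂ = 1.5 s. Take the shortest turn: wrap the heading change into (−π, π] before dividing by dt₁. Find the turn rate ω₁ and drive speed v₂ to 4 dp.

heading to target = atan2(-5−4.5, -1.5−4) = -2.0956
Δθ = wrap(-2.0956 − -2.3562) = 0.2606; ω₁ = Δθ/dt₁ = 0.1737
distance = √((-1.5−4)² + (-5−4.5)²) = 10.9772; v₂ = distance/dt₂ = 7.3182

ω₁ = 0.1737, v₂ = 7.3182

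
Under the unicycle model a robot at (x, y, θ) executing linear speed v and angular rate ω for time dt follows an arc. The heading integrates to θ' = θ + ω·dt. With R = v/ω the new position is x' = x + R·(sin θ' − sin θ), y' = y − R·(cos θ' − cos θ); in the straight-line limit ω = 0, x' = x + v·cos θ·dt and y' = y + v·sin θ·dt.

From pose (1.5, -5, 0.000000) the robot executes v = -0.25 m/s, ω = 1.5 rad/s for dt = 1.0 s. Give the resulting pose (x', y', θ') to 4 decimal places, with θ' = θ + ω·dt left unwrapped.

(1.3338, -5.1549, 1.5000)

θ' = 0.0000 + 1.5·1.0 = 1.5000
R = v/ω = -0.25/1.5 = -0.1667
x' = 1.5 + -0.1667·(sin 1.5000 − sin 0.0000) = 1.3338
y' = -5 − -0.1667·(cos 1.5000 − cos 0.0000) = -5.1549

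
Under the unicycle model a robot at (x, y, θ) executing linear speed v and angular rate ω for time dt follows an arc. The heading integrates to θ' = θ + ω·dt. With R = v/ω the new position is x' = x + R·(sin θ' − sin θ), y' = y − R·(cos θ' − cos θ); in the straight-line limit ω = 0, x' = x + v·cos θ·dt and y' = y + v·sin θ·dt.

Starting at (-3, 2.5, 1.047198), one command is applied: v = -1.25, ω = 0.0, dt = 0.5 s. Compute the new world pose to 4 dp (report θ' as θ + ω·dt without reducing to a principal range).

θ' = 1.0472 + 0.0·0.5 = 1.0472
ω = 0 → straight: x' = -3 + -1.25·cos(1.0472)·0.5 = -3.3125
y' = 2.5 + -1.25·sin(1.0472)·0.5 = 1.9587

(-3.3125, 1.9587, 1.0472)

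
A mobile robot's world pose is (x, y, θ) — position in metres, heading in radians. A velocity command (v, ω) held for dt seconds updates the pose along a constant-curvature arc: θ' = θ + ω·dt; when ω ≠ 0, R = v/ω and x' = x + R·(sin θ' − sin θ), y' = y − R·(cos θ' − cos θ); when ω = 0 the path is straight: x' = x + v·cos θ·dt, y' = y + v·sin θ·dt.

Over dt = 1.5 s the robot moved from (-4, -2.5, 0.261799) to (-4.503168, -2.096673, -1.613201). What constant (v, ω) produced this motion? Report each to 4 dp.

Δθ = -1.613201 − 0.261799 = -1.875000
ω = Δθ/dt = -1.875000/1.5 = -1.2500
R = Δx/(sin θ' − sin θ) = 0.4000
v = R·ω = 0.4000·-1.2500 = -0.5000

v = -0.5000, ω = -1.2500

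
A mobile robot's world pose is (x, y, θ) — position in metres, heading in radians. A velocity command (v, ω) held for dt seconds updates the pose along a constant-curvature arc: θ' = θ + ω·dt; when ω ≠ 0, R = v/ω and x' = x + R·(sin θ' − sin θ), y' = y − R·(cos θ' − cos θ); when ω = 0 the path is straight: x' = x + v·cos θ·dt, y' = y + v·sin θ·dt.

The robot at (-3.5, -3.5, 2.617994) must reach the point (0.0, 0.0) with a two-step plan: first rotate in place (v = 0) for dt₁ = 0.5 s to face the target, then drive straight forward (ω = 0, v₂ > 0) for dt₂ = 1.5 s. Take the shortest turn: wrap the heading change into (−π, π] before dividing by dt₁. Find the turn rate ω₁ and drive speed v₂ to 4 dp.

heading to target = atan2(0−-3.5, 0−-3.5) = 0.7854
Δθ = wrap(0.7854 − 2.6180) = -1.8326; ω₁ = Δθ/dt₁ = -3.6652
distance = √((0−-3.5)² + (0−-3.5)²) = 4.9497; v₂ = distance/dt₂ = 3.2998

ω₁ = -3.6652, v₂ = 3.2998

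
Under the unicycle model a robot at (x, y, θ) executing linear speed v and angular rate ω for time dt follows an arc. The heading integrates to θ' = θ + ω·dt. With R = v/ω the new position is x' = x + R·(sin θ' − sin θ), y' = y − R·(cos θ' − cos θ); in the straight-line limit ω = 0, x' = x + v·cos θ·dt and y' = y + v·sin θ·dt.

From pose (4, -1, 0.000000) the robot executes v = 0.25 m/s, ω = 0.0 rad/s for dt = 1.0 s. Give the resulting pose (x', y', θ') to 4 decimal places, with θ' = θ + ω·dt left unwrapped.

(4.2500, -1.0000, 0.0000)

θ' = 0.0000 + 0.0·1.0 = 0.0000
ω = 0 → straight: x' = 4 + 0.25·cos(0.0000)·1.0 = 4.2500
y' = -1 + 0.25·sin(0.0000)·1.0 = -1.0000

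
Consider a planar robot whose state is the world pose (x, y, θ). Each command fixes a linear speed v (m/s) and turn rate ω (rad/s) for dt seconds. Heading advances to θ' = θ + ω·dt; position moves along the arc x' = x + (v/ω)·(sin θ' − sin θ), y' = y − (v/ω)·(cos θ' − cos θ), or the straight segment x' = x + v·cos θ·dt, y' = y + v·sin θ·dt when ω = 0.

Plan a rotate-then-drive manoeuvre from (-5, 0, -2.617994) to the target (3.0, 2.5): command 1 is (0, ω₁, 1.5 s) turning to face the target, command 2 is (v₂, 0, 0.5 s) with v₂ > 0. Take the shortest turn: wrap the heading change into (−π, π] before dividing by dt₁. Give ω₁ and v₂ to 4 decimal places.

heading to target = atan2(2.5−0, 3−-5) = 0.3029
Δθ = wrap(0.3029 − -2.6180) = 2.9209; ω₁ = Δθ/dt₁ = 1.9473
distance = √((3−-5)² + (2.5−0)²) = 8.3815; v₂ = distance/dt₂ = 16.7631

ω₁ = 1.9473, v₂ = 16.7631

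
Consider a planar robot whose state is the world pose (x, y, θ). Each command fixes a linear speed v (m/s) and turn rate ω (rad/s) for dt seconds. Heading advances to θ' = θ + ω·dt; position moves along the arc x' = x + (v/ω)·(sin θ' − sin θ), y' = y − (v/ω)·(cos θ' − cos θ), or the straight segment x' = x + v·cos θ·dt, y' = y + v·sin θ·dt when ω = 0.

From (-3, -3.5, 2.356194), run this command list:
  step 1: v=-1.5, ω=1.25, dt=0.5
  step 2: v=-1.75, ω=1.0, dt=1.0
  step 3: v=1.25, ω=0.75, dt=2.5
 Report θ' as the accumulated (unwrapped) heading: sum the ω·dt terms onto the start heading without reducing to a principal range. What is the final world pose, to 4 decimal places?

(-0.2106, -5.9071, 5.8562)

step 1: θ'=2.9812 (R=-1.2000) → pose (-2.3431, -3.8361, 2.9812)
step 2: θ'=3.9812 (R=-1.7500) → pose (-0.7610, -3.2771, 3.9812)
step 3: θ'=5.8562 (R=1.6667) → pose (-0.2106, -5.9071, 5.8562)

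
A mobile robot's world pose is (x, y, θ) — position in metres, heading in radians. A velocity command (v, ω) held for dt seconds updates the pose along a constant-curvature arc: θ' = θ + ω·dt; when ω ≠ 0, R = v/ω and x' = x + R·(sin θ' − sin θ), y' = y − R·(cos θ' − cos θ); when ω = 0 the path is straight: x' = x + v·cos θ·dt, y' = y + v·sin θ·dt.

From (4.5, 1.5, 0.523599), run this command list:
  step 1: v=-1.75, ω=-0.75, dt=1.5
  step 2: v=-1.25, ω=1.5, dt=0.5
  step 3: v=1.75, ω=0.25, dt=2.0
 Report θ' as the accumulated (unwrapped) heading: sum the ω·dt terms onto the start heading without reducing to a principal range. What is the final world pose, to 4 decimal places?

(4.6104, 3.0782, 0.6486)

step 1: θ'=-0.6014 (R=2.3333) → pose (2.0131, 1.5968, -0.6014)
step 2: θ'=0.1486 (R=-0.8333) → pose (1.4183, 1.7338, 0.1486)
step 3: θ'=0.6486 (R=7.0000) → pose (4.6104, 3.0782, 0.6486)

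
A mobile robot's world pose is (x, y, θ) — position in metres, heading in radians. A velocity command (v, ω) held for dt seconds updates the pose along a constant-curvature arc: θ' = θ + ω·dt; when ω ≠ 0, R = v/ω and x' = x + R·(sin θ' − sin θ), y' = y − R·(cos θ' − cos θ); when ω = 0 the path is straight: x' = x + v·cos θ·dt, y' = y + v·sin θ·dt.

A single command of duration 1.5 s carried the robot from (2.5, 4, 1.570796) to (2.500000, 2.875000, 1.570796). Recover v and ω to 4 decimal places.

Δθ = 1.570796 − 1.570796 = 0.000000
ω = Δθ/dt = 0.000000/1.5 = 0.0000
ω = 0 → v = (Δx·cos θ + Δy·sin θ)/dt = -0.7500

v = -0.7500, ω = 0.0000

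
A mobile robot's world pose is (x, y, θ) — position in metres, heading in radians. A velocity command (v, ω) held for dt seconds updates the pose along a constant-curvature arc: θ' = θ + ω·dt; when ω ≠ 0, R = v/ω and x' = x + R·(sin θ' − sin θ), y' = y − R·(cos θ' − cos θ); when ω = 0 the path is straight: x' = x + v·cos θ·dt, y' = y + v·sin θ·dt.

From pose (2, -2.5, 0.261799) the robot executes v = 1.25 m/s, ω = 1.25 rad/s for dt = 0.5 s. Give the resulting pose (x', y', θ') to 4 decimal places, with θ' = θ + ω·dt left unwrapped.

(2.5162, -2.1660, 0.8868)

θ' = 0.2618 + 1.25·0.5 = 0.8868
R = v/ω = 1.25/1.25 = 1.0000
x' = 2 + 1.0000·(sin 0.8868 − sin 0.2618) = 2.5162
y' = -2.5 − 1.0000·(cos 0.8868 − cos 0.2618) = -2.1660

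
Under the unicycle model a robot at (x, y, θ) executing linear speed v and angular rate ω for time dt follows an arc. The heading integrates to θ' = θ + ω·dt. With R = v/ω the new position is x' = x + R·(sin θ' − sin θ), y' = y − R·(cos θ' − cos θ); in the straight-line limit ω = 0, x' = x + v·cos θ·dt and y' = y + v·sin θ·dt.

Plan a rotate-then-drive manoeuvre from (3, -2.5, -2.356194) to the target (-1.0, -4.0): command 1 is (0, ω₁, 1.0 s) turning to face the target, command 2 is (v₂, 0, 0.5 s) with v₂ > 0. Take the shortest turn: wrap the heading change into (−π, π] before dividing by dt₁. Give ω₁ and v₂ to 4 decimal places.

heading to target = atan2(-4−-2.5, -1−3) = -2.7828
Δθ = wrap(-2.7828 − -2.3562) = -0.4266; ω₁ = Δθ/dt₁ = -0.4266
distance = √((-1−3)² + (-4−-2.5)²) = 4.2720; v₂ = distance/dt₂ = 8.5440

ω₁ = -0.4266, v₂ = 8.5440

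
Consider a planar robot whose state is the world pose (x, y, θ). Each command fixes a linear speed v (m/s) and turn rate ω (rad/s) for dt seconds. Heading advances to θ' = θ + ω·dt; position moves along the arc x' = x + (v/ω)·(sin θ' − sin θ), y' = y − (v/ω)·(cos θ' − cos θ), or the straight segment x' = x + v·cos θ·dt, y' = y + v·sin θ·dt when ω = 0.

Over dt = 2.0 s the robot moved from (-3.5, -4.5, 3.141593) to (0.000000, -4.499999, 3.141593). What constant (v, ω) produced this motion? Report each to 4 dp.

v = -1.7500, ω = 0.0000

Δθ = 3.141593 − 3.141593 = 0.000000
ω = Δθ/dt = 0.000000/2.0 = 0.0000
ω = 0 → v = (Δx·cos θ + Δy·sin θ)/dt = -1.7500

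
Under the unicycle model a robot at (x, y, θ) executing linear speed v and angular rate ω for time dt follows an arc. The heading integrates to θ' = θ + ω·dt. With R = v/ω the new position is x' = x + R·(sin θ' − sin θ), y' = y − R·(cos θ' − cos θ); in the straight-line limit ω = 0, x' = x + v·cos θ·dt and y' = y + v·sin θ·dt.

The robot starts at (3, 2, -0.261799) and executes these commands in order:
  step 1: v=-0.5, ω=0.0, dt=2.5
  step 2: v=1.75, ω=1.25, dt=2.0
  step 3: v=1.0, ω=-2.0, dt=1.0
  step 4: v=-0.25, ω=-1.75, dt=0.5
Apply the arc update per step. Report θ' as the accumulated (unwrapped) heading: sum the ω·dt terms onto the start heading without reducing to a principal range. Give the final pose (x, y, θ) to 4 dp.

step 1: θ'=-0.2618 (straight) → pose (1.7926, 2.3235, -0.2618)
step 2: θ'=2.2382 (R=1.4000) → pose (3.2545, 4.5423, 2.2382)
step 3: θ'=0.2382 (R=-0.5000) → pose (3.5293, 5.3377, 0.2382)
step 4: θ'=-0.6368 (R=0.1429) → pose (3.4106, 5.3617, -0.6368)

(3.4106, 5.3617, -0.6368)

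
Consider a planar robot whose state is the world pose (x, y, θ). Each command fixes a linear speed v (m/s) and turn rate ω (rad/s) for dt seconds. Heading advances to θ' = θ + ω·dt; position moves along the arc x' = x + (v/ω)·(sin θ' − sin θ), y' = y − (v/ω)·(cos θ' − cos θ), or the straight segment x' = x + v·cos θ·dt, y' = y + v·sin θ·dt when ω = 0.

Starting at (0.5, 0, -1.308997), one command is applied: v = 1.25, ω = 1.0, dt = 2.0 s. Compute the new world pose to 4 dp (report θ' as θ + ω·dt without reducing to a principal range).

(2.5040, -0.6397, 0.6910)

θ' = -1.3090 + 1.0·2.0 = 0.6910
R = v/ω = 1.25/1.0 = 1.2500
x' = 0.5 + 1.2500·(sin 0.6910 − sin -1.3090) = 2.5040
y' = 0 − 1.2500·(cos 0.6910 − cos -1.3090) = -0.6397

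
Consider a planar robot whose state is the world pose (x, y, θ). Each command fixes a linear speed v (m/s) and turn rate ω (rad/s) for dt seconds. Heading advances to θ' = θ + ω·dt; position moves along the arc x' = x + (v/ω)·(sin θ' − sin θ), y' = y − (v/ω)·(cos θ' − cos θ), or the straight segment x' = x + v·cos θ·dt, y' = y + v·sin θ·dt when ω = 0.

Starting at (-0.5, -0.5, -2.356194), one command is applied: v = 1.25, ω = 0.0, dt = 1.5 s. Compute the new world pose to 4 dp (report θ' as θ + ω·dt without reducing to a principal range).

(-1.8258, -1.8258, -2.3562)

θ' = -2.3562 + 0.0·1.5 = -2.3562
ω = 0 → straight: x' = -0.5 + 1.25·cos(-2.3562)·1.5 = -1.8258
y' = -0.5 + 1.25·sin(-2.3562)·1.5 = -1.8258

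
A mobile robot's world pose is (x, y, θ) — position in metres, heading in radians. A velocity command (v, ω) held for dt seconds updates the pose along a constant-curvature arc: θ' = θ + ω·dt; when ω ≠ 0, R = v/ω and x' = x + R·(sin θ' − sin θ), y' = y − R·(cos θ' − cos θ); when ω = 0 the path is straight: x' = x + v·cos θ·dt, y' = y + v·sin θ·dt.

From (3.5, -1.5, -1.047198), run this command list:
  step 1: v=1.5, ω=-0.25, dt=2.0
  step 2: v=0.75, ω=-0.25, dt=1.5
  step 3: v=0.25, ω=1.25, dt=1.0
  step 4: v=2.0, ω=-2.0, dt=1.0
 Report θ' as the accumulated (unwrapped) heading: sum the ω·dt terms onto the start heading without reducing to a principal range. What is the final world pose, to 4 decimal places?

(4.0126, -7.3615, -2.6722)

step 1: θ'=-1.5472 (R=-6.0000) → pose (4.3022, -4.3584, -1.5472)
step 2: θ'=-1.9222 (R=-3.0000) → pose (4.1197, -5.4619, -1.9222)
step 3: θ'=-0.6722 (R=0.2000) → pose (4.1829, -5.6872, -0.6722)
step 4: θ'=-2.6722 (R=-1.0000) → pose (4.0126, -7.3615, -2.6722)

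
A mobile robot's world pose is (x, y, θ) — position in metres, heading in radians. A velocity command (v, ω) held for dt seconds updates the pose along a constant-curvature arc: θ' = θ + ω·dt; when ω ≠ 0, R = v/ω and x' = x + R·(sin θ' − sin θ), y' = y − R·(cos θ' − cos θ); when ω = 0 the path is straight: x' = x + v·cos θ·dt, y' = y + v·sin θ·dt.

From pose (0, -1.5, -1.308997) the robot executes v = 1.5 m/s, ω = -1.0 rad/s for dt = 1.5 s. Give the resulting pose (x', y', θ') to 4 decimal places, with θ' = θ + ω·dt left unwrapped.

θ' = -1.3090 + -1.0·1.5 = -2.8090
R = v/ω = 1.5/-1.0 = -1.5000
x' = 0 + -1.5000·(sin -2.8090 − sin -1.3090) = -0.9591
y' = -1.5 − -1.5000·(cos -2.8090 − cos -1.3090) = -3.3060

(-0.9591, -3.3060, -2.8090)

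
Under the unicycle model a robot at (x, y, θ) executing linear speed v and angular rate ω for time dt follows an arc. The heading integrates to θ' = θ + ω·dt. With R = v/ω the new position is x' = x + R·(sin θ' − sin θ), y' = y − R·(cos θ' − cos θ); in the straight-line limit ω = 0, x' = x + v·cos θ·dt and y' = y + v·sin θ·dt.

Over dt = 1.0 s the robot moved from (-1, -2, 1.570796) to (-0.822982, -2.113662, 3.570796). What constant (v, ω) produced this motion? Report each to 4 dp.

v = -0.2500, ω = 2.0000

Δθ = 3.570796 − 1.570796 = 2.000000
ω = Δθ/dt = 2.000000/1.0 = 2.0000
R = Δx/(sin θ' − sin θ) = -0.1250
v = R·ω = -0.1250·2.0000 = -0.2500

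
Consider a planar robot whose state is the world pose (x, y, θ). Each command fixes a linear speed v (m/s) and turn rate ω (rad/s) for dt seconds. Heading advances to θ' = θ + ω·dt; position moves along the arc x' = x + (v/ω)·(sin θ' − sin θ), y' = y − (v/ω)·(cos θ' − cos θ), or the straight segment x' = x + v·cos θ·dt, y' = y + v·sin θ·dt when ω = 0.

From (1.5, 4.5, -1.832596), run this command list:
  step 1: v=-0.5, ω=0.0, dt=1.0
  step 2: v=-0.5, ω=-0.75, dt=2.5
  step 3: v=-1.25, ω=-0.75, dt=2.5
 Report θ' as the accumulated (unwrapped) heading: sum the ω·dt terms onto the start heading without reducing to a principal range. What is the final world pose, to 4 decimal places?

step 1: θ'=-1.8326 (straight) → pose (1.6294, 4.9830, -1.8326)
step 2: θ'=-3.7076 (R=0.6667) → pose (2.6309, 5.3731, -3.7076)
step 3: θ'=-5.5826 (R=1.6667) → pose (2.8115, 2.6923, -5.5826)

(2.8115, 2.6923, -5.5826)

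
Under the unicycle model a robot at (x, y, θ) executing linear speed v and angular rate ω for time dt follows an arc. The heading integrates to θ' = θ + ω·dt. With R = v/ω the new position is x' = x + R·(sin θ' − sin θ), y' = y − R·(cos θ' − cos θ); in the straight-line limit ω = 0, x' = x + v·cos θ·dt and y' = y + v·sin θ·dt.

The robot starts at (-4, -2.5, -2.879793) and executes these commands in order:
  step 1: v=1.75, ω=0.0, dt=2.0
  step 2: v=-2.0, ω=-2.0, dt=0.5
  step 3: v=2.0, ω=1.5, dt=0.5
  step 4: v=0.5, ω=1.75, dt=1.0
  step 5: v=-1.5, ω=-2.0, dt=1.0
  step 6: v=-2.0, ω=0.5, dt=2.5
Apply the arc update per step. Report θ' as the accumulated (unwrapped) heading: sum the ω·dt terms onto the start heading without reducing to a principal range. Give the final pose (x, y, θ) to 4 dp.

(-2.3908, -0.9881, -2.1298)

step 1: θ'=-2.8798 (straight) → pose (-7.3807, -3.4059, -2.8798)
step 2: θ'=-3.8798 (R=1.0000) → pose (-6.4490, -3.6321, -3.8798)
step 3: θ'=-3.1298 (R=1.3333) → pose (-7.3620, -3.2851, -3.1298)
step 4: θ'=-1.3798 (R=0.2857) → pose (-7.6391, -3.6250, -1.3798)
step 5: θ'=-3.3798 (R=0.7500) → pose (-6.7258, -2.7538, -3.3798)
step 6: θ'=-2.1298 (R=-4.0000) → pose (-2.3908, -0.9881, -2.1298)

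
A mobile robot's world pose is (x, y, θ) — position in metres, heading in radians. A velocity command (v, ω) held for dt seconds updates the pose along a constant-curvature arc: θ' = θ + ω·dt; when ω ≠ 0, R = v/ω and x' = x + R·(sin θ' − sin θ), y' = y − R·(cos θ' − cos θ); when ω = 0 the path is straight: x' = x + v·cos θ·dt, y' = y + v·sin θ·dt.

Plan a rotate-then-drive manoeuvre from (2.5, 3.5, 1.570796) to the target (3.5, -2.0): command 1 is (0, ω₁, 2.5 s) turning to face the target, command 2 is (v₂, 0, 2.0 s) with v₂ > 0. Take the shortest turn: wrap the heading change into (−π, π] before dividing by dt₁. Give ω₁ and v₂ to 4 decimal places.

ω₁ = -1.1847, v₂ = 2.7951

heading to target = atan2(-2−3.5, 3.5−2.5) = -1.3909
Δθ = wrap(-1.3909 − 1.5708) = -2.9617; ω₁ = Δθ/dt₁ = -1.1847
distance = √((3.5−2.5)² + (-2−3.5)²) = 5.5902; v₂ = distance/dt₂ = 2.7951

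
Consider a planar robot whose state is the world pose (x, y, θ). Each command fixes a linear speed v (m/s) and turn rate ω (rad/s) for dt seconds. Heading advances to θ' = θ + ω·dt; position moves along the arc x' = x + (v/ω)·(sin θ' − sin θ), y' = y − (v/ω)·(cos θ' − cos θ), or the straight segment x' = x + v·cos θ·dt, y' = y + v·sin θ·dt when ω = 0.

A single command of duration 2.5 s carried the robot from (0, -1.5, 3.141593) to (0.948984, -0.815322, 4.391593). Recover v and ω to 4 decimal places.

Δθ = 4.391593 − 3.141593 = 1.250000
ω = Δθ/dt = 1.250000/2.5 = 0.5000
R = Δx/(sin θ' − sin θ) = -1.0000
v = R·ω = -1.0000·0.5000 = -0.5000

v = -0.5000, ω = 0.5000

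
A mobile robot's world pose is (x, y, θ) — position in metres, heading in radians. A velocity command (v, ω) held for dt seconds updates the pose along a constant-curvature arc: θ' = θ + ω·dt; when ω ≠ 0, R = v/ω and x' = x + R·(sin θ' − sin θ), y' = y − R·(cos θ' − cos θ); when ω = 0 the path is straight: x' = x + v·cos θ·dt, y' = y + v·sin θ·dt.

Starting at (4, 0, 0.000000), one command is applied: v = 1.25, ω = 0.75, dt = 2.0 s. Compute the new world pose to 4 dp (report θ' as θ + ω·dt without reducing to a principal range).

θ' = 0.0000 + 0.75·2.0 = 1.5000
R = v/ω = 1.25/0.75 = 1.6667
x' = 4 + 1.6667·(sin 1.5000 − sin 0.0000) = 5.6625
y' = 0 − 1.6667·(cos 1.5000 − cos 0.0000) = 1.5488

(5.6625, 1.5488, 1.5000)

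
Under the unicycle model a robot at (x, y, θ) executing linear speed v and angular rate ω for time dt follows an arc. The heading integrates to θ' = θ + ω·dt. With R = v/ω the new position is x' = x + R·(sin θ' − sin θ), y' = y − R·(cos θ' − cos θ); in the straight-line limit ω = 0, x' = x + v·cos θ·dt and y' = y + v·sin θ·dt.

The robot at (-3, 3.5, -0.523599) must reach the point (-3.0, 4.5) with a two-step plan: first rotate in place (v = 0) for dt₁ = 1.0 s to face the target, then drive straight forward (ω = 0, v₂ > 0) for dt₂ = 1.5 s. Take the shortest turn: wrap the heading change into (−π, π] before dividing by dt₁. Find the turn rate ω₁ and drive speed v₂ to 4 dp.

ω₁ = 2.0944, v₂ = 0.6667

heading to target = atan2(4.5−3.5, -3−-3) = 1.5708
Δθ = wrap(1.5708 − -0.5236) = 2.0944; ω₁ = Δθ/dt₁ = 2.0944
distance = √((-3−-3)² + (4.5−3.5)²) = 1.0000; v₂ = distance/dt₂ = 0.6667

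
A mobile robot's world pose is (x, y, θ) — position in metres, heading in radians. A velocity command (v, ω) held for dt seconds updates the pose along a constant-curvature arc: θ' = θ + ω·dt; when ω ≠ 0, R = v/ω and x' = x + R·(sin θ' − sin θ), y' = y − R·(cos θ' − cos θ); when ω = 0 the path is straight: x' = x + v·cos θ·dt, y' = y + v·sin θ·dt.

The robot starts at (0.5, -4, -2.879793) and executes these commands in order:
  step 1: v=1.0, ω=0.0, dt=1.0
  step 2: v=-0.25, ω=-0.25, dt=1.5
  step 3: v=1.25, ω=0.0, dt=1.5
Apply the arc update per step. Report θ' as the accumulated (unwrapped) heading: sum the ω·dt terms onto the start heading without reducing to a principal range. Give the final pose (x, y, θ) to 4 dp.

step 1: θ'=-2.8798 (straight) → pose (-0.4659, -4.2588, -2.8798)
step 2: θ'=-3.2548 (R=1.0000) → pose (-0.0941, -4.2311, -3.2548)
step 3: θ'=-3.2548 (straight) → pose (-1.9571, -4.0193, -3.2548)

(-1.9571, -4.0193, -3.2548)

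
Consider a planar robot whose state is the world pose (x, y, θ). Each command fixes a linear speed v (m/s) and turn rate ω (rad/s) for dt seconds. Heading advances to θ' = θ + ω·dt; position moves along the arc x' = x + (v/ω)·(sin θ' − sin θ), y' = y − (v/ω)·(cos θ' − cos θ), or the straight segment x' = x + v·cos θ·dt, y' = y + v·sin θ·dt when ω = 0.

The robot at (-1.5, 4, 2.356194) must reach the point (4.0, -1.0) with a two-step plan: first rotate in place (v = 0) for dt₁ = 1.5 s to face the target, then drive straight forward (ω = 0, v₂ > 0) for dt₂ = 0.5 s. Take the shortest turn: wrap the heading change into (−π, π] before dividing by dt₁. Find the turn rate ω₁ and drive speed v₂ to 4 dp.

heading to target = atan2(-1−4, 4−-1.5) = -0.7378
Δθ = wrap(-0.7378 − 2.3562) = -3.0940; ω₁ = Δθ/dt₁ = -2.0627
distance = √((4−-1.5)² + (-1−4)²) = 7.4330; v₂ = distance/dt₂ = 14.8661

ω₁ = -2.0627, v₂ = 14.8661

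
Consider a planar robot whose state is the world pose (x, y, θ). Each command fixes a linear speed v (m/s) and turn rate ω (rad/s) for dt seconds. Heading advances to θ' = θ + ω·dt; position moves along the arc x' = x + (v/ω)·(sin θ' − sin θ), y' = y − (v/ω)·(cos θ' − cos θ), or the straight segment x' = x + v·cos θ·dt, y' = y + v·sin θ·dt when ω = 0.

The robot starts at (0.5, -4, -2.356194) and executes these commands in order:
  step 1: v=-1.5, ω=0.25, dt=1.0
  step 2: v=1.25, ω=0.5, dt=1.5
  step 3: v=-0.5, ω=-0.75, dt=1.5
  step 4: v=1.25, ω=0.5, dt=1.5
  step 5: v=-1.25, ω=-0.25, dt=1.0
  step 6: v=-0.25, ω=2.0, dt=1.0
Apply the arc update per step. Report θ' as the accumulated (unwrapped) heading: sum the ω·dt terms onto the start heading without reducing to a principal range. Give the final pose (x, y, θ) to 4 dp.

(0.6674, -4.1618, 0.0188)

step 1: θ'=-2.1062 (R=-6.0000) → pose (1.4178, -2.8185, -2.1062)
step 2: θ'=-1.3562 (R=2.5000) → pose (1.1253, -4.6263, -1.3562)
step 3: θ'=-2.4812 (R=0.6667) → pose (1.3677, -3.9578, -2.4812)
step 4: θ'=-1.7312 (R=2.5000) → pose (0.4334, -5.5329, -1.7312)
step 5: θ'=-1.9812 (R=5.0000) → pose (0.7844, -4.3366, -1.9812)
step 6: θ'=0.0188 (R=-0.1250) → pose (0.6674, -4.1618, 0.0188)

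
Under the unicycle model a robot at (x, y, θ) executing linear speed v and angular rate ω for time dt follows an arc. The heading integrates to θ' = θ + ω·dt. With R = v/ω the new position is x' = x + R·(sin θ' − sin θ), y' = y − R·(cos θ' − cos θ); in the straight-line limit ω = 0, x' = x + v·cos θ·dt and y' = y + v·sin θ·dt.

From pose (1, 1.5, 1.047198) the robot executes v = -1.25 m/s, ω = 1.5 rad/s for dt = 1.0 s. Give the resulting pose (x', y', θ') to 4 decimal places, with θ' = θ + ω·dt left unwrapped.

θ' = 1.0472 + 1.5·1.0 = 2.5472
R = v/ω = -1.25/1.5 = -0.8333
x' = 1 + -0.8333·(sin 2.5472 − sin 1.0472) = 1.2550
y' = 1.5 − -0.8333·(cos 2.5472 − cos 1.0472) = 0.3929

(1.2550, 0.3929, 2.5472)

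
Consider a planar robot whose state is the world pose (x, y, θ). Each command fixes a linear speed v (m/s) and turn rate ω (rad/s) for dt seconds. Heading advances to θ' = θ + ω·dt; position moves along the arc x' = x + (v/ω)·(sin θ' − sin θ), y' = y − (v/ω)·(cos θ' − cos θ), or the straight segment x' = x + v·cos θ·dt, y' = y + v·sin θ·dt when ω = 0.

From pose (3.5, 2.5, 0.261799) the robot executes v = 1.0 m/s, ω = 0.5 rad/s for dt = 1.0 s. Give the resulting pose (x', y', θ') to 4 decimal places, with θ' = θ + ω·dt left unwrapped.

θ' = 0.2618 + 0.5·1.0 = 0.7618
R = v/ω = 1.0/0.5 = 2.0000
x' = 3.5 + 2.0000·(sin 0.7618 − sin 0.2618) = 4.3628
y' = 2.5 − 2.0000·(cos 0.7618 − cos 0.2618) = 2.9847

(4.3628, 2.9847, 0.7618)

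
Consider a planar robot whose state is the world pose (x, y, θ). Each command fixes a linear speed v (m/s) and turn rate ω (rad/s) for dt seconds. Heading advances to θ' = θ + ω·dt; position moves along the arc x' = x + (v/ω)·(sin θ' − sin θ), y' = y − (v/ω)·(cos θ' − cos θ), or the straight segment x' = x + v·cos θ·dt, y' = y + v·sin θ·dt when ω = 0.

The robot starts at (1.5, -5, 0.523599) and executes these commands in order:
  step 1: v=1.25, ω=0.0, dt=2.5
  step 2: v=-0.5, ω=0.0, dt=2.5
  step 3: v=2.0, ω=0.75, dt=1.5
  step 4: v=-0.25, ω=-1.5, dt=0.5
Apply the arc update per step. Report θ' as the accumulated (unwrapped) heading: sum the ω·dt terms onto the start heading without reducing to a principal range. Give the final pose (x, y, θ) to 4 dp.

(4.4133, -1.6626, 0.8986)

step 1: θ'=0.5236 (straight) → pose (4.2063, -3.4375, 0.5236)
step 2: θ'=0.5236 (straight) → pose (3.1238, -4.0625, 0.5236)
step 3: θ'=1.6486 (R=2.6667) → pose (4.4491, -1.5458, 1.6486)
step 4: θ'=0.8986 (R=0.1667) → pose (4.4133, -1.6626, 0.8986)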